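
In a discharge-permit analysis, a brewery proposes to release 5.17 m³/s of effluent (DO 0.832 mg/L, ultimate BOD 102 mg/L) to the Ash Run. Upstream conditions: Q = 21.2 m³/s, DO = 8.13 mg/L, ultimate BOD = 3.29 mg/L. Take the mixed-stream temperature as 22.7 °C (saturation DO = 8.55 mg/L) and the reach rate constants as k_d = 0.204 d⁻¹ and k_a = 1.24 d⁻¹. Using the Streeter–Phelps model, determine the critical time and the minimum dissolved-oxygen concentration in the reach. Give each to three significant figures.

t_c ≈ 1.22 d; minimum DO ≈ 5.65 mg/L

Mixed DO = (21.2×8.13 + 5.17×0.832)/(21.2+5.17) = 176.7/26.37 = 6.699 mg/L.
Mixed L₀ = (21.2×3.29 + 5.17×102)/(26.37) = 597.1/26.37 = 22.64 mg/L.
Initial deficit D₀ = C_s − DO₀ = 8.55 − 6.699 = 1.851 mg/L.
t_c = (1/1.036) ln[(1.24/0.204)(1 − 1.851×1.036/(0.204×22.64))] = 0.9653 × ln(3.555) = 1.224 d.
D_c = (0.204/1.24) × 22.64 × e^(−0.204×1.224) = 0.1645 × 22.64 × 0.7790 = 2.902 mg/L.
Minimum DO = 8.55 − 2.902 = 5.648 mg/L.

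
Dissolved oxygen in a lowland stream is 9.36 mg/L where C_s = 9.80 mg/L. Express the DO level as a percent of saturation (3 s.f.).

% saturation = C/C_s × 100 = 9.36/9.80 × 100 = 95.5 %.

95.5 % saturation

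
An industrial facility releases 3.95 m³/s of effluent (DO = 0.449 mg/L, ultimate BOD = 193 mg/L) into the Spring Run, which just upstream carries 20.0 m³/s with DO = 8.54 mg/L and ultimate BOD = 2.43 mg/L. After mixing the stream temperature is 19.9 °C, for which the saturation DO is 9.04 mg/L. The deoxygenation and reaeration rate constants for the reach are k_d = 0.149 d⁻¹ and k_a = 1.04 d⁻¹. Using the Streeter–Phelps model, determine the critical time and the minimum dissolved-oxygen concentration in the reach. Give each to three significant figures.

Mixed DO = (20.0×8.54 + 3.95×0.449)/(20.0+3.95) = 172.6/23.95 = 7.206 mg/L.
Mixed L₀ = (20.0×2.43 + 3.95×193)/(23.95) = 811.0/23.95 = 33.86 mg/L.
Initial deficit D₀ = C_s − DO₀ = 9.04 − 7.206 = 1.834 mg/L.
t_c = (1/0.8910) ln[(1.04/0.149)(1 − 1.834×0.8910/(0.149×33.86))] = 1.122 × ln(4.719) = 1.741 d.
D_c = (0.149/1.04) × 33.86 × e^(−0.149×1.741) = 0.1433 × 33.86 × 0.7715 = 3.742 mg/L.
Minimum DO = 9.04 − 3.742 = 5.298 mg/L.

t_c ≈ 1.74 d; minimum DO ≈ 5.30 mg/L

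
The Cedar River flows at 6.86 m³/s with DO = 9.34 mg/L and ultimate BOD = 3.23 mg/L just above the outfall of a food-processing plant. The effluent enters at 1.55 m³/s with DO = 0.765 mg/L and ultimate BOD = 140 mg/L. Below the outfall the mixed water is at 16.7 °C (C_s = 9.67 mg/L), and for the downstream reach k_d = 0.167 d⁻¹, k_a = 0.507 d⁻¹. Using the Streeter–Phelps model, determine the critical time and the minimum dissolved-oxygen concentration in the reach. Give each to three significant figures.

t_c ≈ 2.83 d; minimum DO ≈ 3.83 mg/L

Mixed DO = (6.86×9.34 + 1.55×0.765)/(6.86+1.55) = 65.26/8.410 = 7.760 mg/L.
Mixed L₀ = (6.86×3.23 + 1.55×140)/(8.410) = 239.2/8.410 = 28.44 mg/L.
Initial deficit D₀ = C_s − DO₀ = 9.67 − 7.760 = 1.910 mg/L.
t_c = (1/0.3400) ln[(0.507/0.167)(1 − 1.910×0.3400/(0.167×28.44))] = 2.941 × ln(2.621) = 2.834 d.
D_c = (0.167/0.507) × 28.44 × e^(−0.167×2.834) = 0.3294 × 28.44 × 0.6230 = 5.836 mg/L.
Minimum DO = 9.67 − 5.836 = 3.834 mg/L.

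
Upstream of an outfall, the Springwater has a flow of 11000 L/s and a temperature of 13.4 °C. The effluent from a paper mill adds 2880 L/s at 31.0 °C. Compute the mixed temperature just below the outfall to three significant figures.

17.1 °C

Flow-weighted mixing: C = (Q_r C_r + Q_w C_w)/(Q_r + Q_w)
= (11000×13.4 + 2880×31.0)/(11000 + 2880) = 236700/13880 = 17.05 °C.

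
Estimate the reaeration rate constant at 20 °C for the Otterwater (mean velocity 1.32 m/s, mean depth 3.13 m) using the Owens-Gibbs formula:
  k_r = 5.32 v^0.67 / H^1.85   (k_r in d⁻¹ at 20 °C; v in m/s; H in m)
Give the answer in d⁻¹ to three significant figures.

k_r ≈ 0.776 d⁻¹

k_r = 5.32 × 1.32^0.67 / 3.13^1.85 = 5.32 × 1.204 / 8.256 = 0.7761 d⁻¹.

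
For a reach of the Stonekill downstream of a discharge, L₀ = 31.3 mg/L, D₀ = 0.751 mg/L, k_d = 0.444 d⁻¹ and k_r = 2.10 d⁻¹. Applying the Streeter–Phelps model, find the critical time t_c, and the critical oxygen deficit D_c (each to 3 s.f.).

t_c = [1/(k_r−k_d)] ln[(k_r/k_d)(1 − D₀(k_r−k_d)/(k_d L₀))]
= [1/(2.10−0.444)] ln[(2.10/0.444)(1 − 0.751×1.656/(0.444×31.3))]
= (1/1.656) ln[4.730 × 0.9105] = 0.6039 × ln(4.306) = 0.6039 × 1.460 = 0.8817 d.
L(t_c) = L₀ e^(−k_d t_c) = 31.3 × 0.6761 = 21.16 mg/L, and at the critical point k_r D_c = k_d L, so D_c = (0.444/2.10) × 21.16 = 4.474 mg/L.

t_c ≈ 0.882 d; D_c ≈ 4.47 mg/L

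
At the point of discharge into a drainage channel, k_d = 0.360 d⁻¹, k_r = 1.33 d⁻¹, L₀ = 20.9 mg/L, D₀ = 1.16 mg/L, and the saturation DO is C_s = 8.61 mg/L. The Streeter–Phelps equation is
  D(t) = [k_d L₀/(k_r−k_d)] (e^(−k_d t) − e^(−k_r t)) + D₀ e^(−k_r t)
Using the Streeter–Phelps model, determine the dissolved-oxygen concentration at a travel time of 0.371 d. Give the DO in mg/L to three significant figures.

k_d L₀/(k_r−k_d) = 0.360×20.9/(1.33−0.360) = 7.524/0.9700 = 7.757 mg/L.
e^(−k_d t) = e^(−0.360×0.3710) = 0.8750; e^(−k_r t) = e^(−1.33×0.3710) = 0.6105.
D = 7.757 × (0.8750 − 0.6105) + 1.16 × 0.6105 = 2.051 + 0.7082 = 2.759 mg/L.
DO = C_s − D = 8.61 − 2.759 = 5.851 mg/L.

DO ≈ 5.85 mg/L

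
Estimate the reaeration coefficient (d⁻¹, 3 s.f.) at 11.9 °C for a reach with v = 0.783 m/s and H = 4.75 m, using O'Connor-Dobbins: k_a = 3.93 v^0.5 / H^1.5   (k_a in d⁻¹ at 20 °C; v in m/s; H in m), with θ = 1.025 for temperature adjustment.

k_a ≈ 0.275 d⁻¹

k_a(20) = 3.93 × 0.783^0.5 / 4.75^1.5 = 3.93 × 0.8849 / 10.35 = 0.3359 d⁻¹.
k_a(11.9) = 0.3359 × 1.025^(11.9−20) = 0.3359 × 0.8187 = 0.2750 d⁻¹.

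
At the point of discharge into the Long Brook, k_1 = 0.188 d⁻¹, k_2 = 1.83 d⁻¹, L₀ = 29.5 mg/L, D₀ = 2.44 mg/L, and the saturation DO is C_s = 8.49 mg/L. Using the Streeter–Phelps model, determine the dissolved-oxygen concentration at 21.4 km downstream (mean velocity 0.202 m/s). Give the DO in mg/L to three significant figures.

DO ≈ 5.91 mg/L

Travel time t = x/v = 21.4 km / (0.202 m/s) = 21400 m / 0.202 m/s = 105900 s = 1.226 d.
k_1 L₀/(k_2−k_1) = 0.188×29.5/(1.83−0.188) = 5.546/1.642 = 3.378 mg/L.
e^(−k_1 t) = e^(−0.188×1.226) = 0.7941; e^(−k_2 t) = e^(−1.83×1.226) = 0.1060.
D = 3.378 × (0.7941 − 0.1060) + 2.44 × 0.1060 = 2.324 + 0.2588 = 2.583 mg/L.
DO = C_s − D = 8.49 − 2.583 = 5.907 mg/L.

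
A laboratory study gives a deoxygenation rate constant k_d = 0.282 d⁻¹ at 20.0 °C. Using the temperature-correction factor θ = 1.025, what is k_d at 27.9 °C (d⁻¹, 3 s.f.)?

k_d(T₂) = k_d(T₁) · θ^(T₂−T₁) = 0.282 × 1.025^(27.9−20.0)
= 0.282 × 1.025^7.90 = 0.282 × 1.215 = 0.3427 d⁻¹.

k_d ≈ 0.343 d⁻¹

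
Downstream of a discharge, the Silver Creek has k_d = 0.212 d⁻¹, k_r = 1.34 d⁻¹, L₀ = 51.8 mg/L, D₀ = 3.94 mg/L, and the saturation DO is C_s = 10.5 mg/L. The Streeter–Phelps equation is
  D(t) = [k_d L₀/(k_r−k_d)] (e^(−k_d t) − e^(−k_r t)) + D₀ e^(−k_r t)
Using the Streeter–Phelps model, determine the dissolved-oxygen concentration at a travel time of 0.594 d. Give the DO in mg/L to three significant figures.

DO ≈ 4.53 mg/L

k_d L₀/(k_r−k_d) = 0.212×51.8/(1.34−0.212) = 10.98/1.128 = 9.735 mg/L.
e^(−k_d t) = e^(−0.212×0.5940) = 0.8817; e^(−k_r t) = e^(−1.34×0.5940) = 0.4511.
D = 9.735 × (0.8817 − 0.4511) + 3.94 × 0.4511 = 4.191 + 1.778 = 5.969 mg/L.
DO = C_s − D = 10.5 − 5.969 = 4.531 mg/L.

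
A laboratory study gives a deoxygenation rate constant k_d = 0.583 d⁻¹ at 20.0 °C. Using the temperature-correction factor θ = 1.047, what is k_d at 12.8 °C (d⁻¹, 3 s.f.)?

k_d(T₂) = k_d(T₁) · θ^(T₂−T₁) = 0.583 × 1.047^(12.8−20.0)
= 0.583 × 1.047^-7.20 = 0.583 × 0.7184 = 0.4188 d⁻¹.

k_d ≈ 0.419 d⁻¹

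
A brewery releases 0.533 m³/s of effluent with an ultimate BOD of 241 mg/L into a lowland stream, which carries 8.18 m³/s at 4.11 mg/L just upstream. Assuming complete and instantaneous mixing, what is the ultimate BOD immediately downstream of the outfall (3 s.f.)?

Flow-weighted mixing: C = (Q_r C_r + Q_w C_w)/(Q_r + Q_w)
= (8.18×4.11 + 0.533×241)/(8.18 + 0.533) = 162.1/8.713 = 18.60 mg/L.

18.6 mg/L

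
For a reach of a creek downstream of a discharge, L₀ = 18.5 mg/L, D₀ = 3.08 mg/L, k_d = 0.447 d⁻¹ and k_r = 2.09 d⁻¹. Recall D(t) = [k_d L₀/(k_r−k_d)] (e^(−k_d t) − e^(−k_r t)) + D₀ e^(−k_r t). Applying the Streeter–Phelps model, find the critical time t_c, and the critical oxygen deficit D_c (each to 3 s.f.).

At the critical point dD/dt = 0, so k_d L₀ e^(−k_d t) = k_r D. Substituting D(t) from the Streeter–Phelps equation and solving for t gives
t_c = ln[(k_r/k_d)(1 − D₀(k_r−k_d)/(k_d L₀))] / (k_r−k_d).
Here k_r−k_d = 1.643 d⁻¹ and 1 − D₀(k_r−k_d)/(k_d L₀) = 1 − 3.08×1.643/(0.447×18.5) = 0.3881, so
t_c = ln(4.676 × 0.3881) / 1.643 = 0.5958 / 1.643 = 0.3626 d.
D_c = (k_d/k_r) L₀ e^(−k_d t_c) = (0.447/2.09) × 18.5 × e^(−0.447×0.3626) = 0.2139 × 18.5 × 0.8504 = 3.365 mg/L.

t_c ≈ 0.363 d; D_c ≈ 3.36 mg/L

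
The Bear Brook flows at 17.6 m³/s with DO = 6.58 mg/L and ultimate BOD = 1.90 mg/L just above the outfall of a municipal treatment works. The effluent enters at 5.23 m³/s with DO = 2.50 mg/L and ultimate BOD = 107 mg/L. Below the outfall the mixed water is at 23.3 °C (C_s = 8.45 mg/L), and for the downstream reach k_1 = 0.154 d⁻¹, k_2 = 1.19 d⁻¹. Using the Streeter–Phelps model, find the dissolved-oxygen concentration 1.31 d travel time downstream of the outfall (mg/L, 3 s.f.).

Mixed DO = (17.6×6.58 + 5.23×2.50)/(17.6+5.23) = 128.9/22.83 = 5.645 mg/L.
Mixed L₀ = (17.6×1.90 + 5.23×107)/(22.83) = 593.0/22.83 = 25.98 mg/L.
Initial deficit D₀ = C_s − DO₀ = 8.45 − 5.645 = 2.805 mg/L.
D(1.31) = [0.154×25.98/(1.19−0.154)](e^(−0.154×1.31) − e^(−1.19×1.31)) + 2.805 e^(−1.19×1.31)
= 3.861 × (0.8173 − 0.2104) + 2.805 × 0.2104 = 2.934 mg/L.
DO = 8.45 − 2.934 = 5.516 mg/L.

DO ≈ 5.52 mg/L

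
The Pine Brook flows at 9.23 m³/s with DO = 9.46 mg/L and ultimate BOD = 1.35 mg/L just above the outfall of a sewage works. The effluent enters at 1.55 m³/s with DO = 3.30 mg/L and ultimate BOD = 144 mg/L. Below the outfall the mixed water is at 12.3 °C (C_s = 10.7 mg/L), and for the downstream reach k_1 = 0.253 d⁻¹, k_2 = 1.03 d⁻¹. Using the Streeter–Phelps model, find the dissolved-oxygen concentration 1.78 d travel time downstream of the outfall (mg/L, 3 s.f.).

DO ≈ 6.96 mg/L

Mixed DO = (9.23×9.46 + 1.55×3.30)/(9.23+1.55) = 92.43/10.78 = 8.574 mg/L.
Mixed L₀ = (9.23×1.35 + 1.55×144)/(10.78) = 235.7/10.78 = 21.86 mg/L.
Initial deficit D₀ = C_s − DO₀ = 10.7 − 8.574 = 2.126 mg/L.
D(1.78) = [0.253×21.86/(1.03−0.253)](e^(−0.253×1.78) − e^(−1.03×1.78)) + 2.126 e^(−1.03×1.78)
= 7.118 × (0.6374 − 0.1599) + 2.126 × 0.1599 = 3.739 mg/L.
DO = 10.7 − 3.739 = 6.961 mg/L.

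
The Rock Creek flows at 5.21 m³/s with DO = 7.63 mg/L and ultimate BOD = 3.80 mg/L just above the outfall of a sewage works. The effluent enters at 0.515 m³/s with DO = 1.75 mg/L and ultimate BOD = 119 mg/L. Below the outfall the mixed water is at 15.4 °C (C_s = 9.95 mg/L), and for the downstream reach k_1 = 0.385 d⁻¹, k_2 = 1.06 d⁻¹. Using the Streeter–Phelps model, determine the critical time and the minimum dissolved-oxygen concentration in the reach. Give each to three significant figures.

t_c ≈ 0.856 d; minimum DO ≈ 6.25 mg/L

Mixed DO = (5.21×7.63 + 0.515×1.75)/(5.21+0.515) = 40.65/5.725 = 7.101 mg/L.
Mixed L₀ = (5.21×3.80 + 0.515×119)/(5.725) = 81.08/5.725 = 14.16 mg/L.
Initial deficit D₀ = C_s − DO₀ = 9.95 − 7.101 = 2.849 mg/L.
t_c = (1/0.6750) ln[(1.06/0.385)(1 − 2.849×0.6750/(0.385×14.16))] = 1.481 × ln(1.782) = 0.8561 d.
D_c = (0.385/1.06) × 14.16 × e^(−0.385×0.8561) = 0.3632 × 14.16 × 0.7192 = 3.700 mg/L.
Minimum DO = 9.95 − 3.700 = 6.250 mg/L.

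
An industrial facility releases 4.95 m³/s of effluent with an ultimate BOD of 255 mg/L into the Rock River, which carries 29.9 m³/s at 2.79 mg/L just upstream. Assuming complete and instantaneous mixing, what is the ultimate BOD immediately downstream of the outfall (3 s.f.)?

Flow-weighted mixing: C = (Q_r C_r + Q_w C_w)/(Q_r + Q_w)
= (29.9×2.79 + 4.95×255)/(29.9 + 4.95) = 1346/34.85 = 38.61 mg/L.

38.6 mg/L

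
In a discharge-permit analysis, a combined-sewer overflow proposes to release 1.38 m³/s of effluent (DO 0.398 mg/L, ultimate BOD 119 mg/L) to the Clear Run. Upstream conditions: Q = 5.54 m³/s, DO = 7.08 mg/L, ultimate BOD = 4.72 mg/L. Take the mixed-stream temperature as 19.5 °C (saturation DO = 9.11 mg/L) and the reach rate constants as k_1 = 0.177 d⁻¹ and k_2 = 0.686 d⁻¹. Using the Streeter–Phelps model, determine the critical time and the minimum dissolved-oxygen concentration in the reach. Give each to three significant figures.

t_c ≈ 1.81 d; minimum DO ≈ 3.96 mg/L

Mixed DO = (5.54×7.08 + 1.38×0.398)/(5.54+1.38) = 39.77/6.920 = 5.747 mg/L.
Mixed L₀ = (5.54×4.72 + 1.38×119)/(6.920) = 190.4/6.920 = 27.51 mg/L.
Initial deficit D₀ = C_s − DO₀ = 9.11 − 5.747 = 3.363 mg/L.
t_c = (1/0.5090) ln[(0.686/0.177)(1 − 3.363×0.5090/(0.177×27.51))] = 1.965 × ln(2.513) = 1.811 d.
D_c = (0.177/0.686) × 27.51 × e^(−0.177×1.811) = 0.2580 × 27.51 × 0.7258 = 5.152 mg/L.
Minimum DO = 9.11 − 5.152 = 3.958 mg/L.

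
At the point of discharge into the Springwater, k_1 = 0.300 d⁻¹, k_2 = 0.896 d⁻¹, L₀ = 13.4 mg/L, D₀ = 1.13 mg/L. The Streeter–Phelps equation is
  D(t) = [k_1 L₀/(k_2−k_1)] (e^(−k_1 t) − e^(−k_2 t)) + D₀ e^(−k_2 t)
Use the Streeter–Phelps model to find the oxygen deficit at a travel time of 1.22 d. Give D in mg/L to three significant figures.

D ≈ 2.80 mg/L

k_1 L₀/(k_2−k_1) = 0.300×13.4/(0.896−0.300) = 4.020/0.5960 = 6.745 mg/L.
e^(−k_1 t) = e^(−0.300×1.220) = 0.6935; e^(−k_2 t) = e^(−0.896×1.220) = 0.3352.
D = 6.745 × (0.6935 − 0.3352) + 1.13 × 0.3352 = 2.417 + 0.3787 = 2.796 mg/L.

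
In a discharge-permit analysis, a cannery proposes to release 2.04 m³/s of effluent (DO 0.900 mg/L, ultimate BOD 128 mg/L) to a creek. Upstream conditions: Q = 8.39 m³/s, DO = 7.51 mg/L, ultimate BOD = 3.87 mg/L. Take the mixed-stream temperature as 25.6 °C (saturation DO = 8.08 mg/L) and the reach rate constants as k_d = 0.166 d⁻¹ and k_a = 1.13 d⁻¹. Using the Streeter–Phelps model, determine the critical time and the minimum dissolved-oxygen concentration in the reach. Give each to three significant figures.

t_c ≈ 1.49 d; minimum DO ≈ 4.85 mg/L

Mixed DO = (8.39×7.51 + 2.04×0.900)/(8.39+2.04) = 64.84/10.43 = 6.217 mg/L.
Mixed L₀ = (8.39×3.87 + 2.04×128)/(10.43) = 293.6/10.43 = 28.15 mg/L.
Initial deficit D₀ = C_s − DO₀ = 8.08 − 6.217 = 1.863 mg/L.
t_c = (1/0.9640) ln[(1.13/0.166)(1 − 1.863×0.9640/(0.166×28.15))] = 1.037 × ln(4.191) = 1.486 d.
D_c = (0.166/1.13) × 28.15 × e^(−0.166×1.486) = 0.1469 × 28.15 × 0.7813 = 3.231 mg/L.
Minimum DO = 8.08 − 3.231 = 4.849 mg/L.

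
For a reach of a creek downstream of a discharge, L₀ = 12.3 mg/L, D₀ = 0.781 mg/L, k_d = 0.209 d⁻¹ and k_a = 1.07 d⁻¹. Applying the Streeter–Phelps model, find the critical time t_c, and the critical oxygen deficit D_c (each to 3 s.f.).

With k_a/k_d = 5.120 and 1 − D₀(k_a−k_d)/(k_d L₀) = 0.7384,
t_c = ln(5.120 × 0.7384) / (1.07 − 0.209) = ln(3.780) / 0.8610 = 1.330/0.8610 = 1.545 d.
D_c = (k_d/k_a) L₀ e^(−k_d t_c) = (0.209/1.07) × 12.3 × e^(−0.209×1.545) = 0.1953 × 12.3 × 0.7241 = 1.740 mg/L.

t_c ≈ 1.54 d; D_c ≈ 1.74 mg/L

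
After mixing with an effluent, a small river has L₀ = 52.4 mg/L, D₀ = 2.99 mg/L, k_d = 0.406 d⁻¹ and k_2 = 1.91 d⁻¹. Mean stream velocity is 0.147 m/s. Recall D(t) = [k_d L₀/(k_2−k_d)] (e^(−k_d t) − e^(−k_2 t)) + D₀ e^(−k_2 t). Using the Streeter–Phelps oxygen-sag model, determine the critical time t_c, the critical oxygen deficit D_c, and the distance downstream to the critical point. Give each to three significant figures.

With k_2/k_d = 4.704 and 1 − D₀(k_2−k_d)/(k_d L₀) = 0.7886,
t_c = ln(4.704 × 0.7886) / (1.91 − 0.406) = ln(3.710) / 1.504 = 1.311/1.504 = 0.8717 d.
D_c = (k_d/k_2) L₀ e^(−k_d t_c) = (0.406/1.91) × 52.4 × e^(−0.406×0.8717) = 0.2126 × 52.4 × 0.7019 = 7.818 mg/L.
x_c = v t_c = 0.147 m/s × 0.8717 d × 86400 s/d = 11070 m ≈ 11.1 km.

t_c ≈ 0.872 d; D_c ≈ 7.82 mg/L; x_c ≈ 11.1 km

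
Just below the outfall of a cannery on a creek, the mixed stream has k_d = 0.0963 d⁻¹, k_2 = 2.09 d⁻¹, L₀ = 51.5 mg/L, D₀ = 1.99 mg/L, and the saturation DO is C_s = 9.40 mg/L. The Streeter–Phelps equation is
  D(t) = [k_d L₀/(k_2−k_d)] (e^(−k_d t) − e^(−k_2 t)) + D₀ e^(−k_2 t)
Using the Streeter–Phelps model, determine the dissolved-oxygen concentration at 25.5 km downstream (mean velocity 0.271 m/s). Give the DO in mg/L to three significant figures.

DO ≈ 7.21 mg/L

Travel time t = x/v = 25.5 km / (0.271 m/s) = 25500 m / 0.271 m/s = 94100 s = 1.089 d.
k_d L₀/(k_2−k_d) = 0.0963×51.5/(2.09−0.0963) = 4.959/1.994 = 2.488 mg/L.
e^(−k_d t) = e^(−0.0963×1.089) = 0.9004; e^(−k_2 t) = e^(−2.09×1.089) = 0.1027.
D = 2.488 × (0.9004 − 0.1027) + 1.99 × 0.1027 = 1.984 + 0.2043 = 2.189 mg/L.
DO = C_s − D = 9.40 − 2.189 = 7.211 mg/L.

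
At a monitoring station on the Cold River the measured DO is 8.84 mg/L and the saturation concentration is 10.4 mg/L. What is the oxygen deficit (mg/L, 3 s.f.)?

D ≈ 1.56 mg/L

D = C_s − C = 10.4 − 8.84 = 1.56 mg/L.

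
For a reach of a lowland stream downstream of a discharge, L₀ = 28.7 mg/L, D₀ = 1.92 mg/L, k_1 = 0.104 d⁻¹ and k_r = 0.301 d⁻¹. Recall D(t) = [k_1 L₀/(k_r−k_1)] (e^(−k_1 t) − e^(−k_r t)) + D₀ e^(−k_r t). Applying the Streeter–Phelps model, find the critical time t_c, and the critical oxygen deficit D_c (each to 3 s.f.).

t_c = [1/(k_r−k_1)] ln[(k_r/k_1)(1 − D₀(k_r−k_1)/(k_1 L₀))]
= [1/(0.301−0.104)] ln[(0.301/0.104)(1 − 1.92×0.1970/(0.104×28.7))]
= (1/0.1970) ln[2.894 × 0.8733] = 5.076 × ln(2.527) = 5.076 × 0.9272 = 4.707 d.
L(t_c) = L₀ e^(−k_1 t_c) = 28.7 × 0.6129 = 17.59 mg/L, and at the critical point k_r D_c = k_1 L, so D_c = (0.104/0.301) × 17.59 = 6.078 mg/L.

t_c ≈ 4.71 d; D_c ≈ 6.08 mg/L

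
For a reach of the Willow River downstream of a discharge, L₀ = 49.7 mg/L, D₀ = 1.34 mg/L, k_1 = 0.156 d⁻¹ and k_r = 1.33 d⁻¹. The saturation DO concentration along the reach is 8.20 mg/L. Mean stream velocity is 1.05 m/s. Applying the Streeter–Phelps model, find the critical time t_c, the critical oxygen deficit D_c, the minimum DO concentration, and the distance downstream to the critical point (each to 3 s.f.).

t_c ≈ 1.63 d; D_c ≈ 4.52 mg/L; min DO ≈ 3.68 mg/L; x_c ≈ 148 km

t_c = [1/(k_r−k_1)] ln[(k_r/k_1)(1 − D₀(k_r−k_1)/(k_1 L₀))]
= [1/(1.33−0.156)] ln[(1.33/0.156)(1 − 1.34×1.174/(0.156×49.7))]
= (1/1.174) ln[8.526 × 0.7971] = 0.8518 × ln(6.796) = 0.8518 × 1.916 = 1.632 d.
D_c = (k_1/k_r) L₀ e^(−k_1 t_c) = (0.156/1.33) × 49.7 × e^(−0.156×1.632) = 0.1173 × 49.7 × 0.7752 = 4.519 mg/L.
Minimum DO = C_s − D_c = 8.20 − 4.519 = 3.681 mg/L.
x_c = v t_c = 1.05 m/s × 1.632 d × 86400 s/d = 148100 m ≈ 148 km.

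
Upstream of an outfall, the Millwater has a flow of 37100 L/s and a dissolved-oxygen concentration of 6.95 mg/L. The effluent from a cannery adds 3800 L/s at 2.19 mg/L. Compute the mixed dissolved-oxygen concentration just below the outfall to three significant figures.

Flow-weighted mixing: C = (Q_r C_r + Q_w C_w)/(Q_r + Q_w)
= (37100×6.95 + 3800×2.19)/(37100 + 3800) = 266200/40900 = 6.508 mg/L.

6.51 mg/L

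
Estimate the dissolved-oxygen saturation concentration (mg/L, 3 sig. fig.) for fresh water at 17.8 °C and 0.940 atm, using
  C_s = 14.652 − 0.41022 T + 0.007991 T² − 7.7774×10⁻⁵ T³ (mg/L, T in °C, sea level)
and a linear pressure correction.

At sea level: C_s = 14.652 − 0.41022×17.8 + 0.007991×17.8² − 7.7774×10⁻⁵×17.8³ = 9.443 mg/L.
Pressure correction: C_s' = 9.443 × 0.940 = 8.877 mg/L.

C_s ≈ 8.88 mg/L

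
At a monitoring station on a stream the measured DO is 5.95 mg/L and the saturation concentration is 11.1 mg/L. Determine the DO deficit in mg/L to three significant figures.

D ≈ 5.15 mg/L

D = C_s − C = 11.1 − 5.95 = 5.15 mg/L.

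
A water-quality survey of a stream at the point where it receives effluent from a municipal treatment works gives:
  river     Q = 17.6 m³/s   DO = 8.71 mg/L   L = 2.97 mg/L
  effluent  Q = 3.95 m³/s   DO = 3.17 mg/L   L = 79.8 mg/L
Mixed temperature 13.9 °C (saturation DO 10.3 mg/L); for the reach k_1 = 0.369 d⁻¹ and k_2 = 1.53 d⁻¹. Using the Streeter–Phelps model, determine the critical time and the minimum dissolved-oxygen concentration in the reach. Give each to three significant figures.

t_c ≈ 0.661 d; minimum DO ≈ 7.08 mg/L

Mixed DO = (17.6×8.71 + 3.95×3.17)/(17.6+3.95) = 165.8/21.55 = 7.695 mg/L.
Mixed L₀ = (17.6×2.97 + 3.95×79.8)/(21.55) = 367.5/21.55 = 17.05 mg/L.
Initial deficit D₀ = C_s − DO₀ = 10.3 − 7.695 = 2.605 mg/L.
t_c = (1/1.161) ln[(1.53/0.369)(1 − 2.605×1.161/(0.369×17.05))] = 0.8613 × ln(2.153) = 0.6605 d.
D_c = (0.369/1.53) × 17.05 × e^(−0.369×0.6605) = 0.2412 × 17.05 × 0.7837 = 3.223 mg/L.
Minimum DO = 10.3 − 3.223 = 7.077 mg/L.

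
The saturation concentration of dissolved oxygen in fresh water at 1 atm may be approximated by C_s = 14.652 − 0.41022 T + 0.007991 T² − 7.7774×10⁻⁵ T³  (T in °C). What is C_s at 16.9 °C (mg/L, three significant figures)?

C_s ≈ 9.63 mg/L

C_s = 14.652 − 0.41022×16.9 + 0.007991×16.9² − 7.7774×10⁻⁵×16.9³ = 9.626 mg/L.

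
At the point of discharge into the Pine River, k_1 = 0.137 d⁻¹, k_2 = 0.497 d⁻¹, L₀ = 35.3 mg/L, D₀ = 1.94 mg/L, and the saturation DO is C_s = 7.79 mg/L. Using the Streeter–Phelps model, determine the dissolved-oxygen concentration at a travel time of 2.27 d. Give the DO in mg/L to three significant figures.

k_1 L₀/(k_2−k_1) = 0.137×35.3/(0.497−0.137) = 4.836/0.3600 = 13.43 mg/L.
e^(−k_1 t) = e^(−0.137×2.270) = 0.7327; e^(−k_2 t) = e^(−0.497×2.270) = 0.3236.
D = 13.43 × (0.7327 − 0.3236) + 1.94 × 0.3236 = 5.496 + 0.6278 = 6.124 mg/L.
DO = C_s − D = 7.79 − 6.124 = 1.666 mg/L.

DO ≈ 1.67 mg/L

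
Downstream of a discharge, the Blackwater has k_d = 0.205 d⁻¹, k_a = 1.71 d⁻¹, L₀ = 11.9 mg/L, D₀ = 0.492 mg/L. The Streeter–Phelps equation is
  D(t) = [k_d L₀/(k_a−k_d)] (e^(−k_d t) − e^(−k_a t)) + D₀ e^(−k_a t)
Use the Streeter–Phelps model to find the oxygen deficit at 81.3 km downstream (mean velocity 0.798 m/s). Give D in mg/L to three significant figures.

Travel time t = x/v = 81.3 km / (0.798 m/s) = 81300 m / 0.798 m/s = 101900 s = 1.179 d.
k_d L₀/(k_a−k_d) = 0.205×11.9/(1.71−0.205) = 2.439/1.505 = 1.621 mg/L.
e^(−k_d t) = e^(−0.205×1.179) = 0.7853; e^(−k_a t) = e^(−1.71×1.179) = 0.1331.
D = 1.621 × (0.7853 − 0.1331) + 0.492 × 0.1331 = 1.057 + 0.06550 = 1.123 mg/L.

D ≈ 1.12 mg/L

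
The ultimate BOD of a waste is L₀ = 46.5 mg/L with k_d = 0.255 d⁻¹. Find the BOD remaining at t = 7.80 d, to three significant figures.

L_t = L₀ e^(−k_d t) = 46.5 × e^(−0.255×7.80) = 46.5 × 0.1368 = 6.363 mg/L.

L ≈ 6.36 mg/L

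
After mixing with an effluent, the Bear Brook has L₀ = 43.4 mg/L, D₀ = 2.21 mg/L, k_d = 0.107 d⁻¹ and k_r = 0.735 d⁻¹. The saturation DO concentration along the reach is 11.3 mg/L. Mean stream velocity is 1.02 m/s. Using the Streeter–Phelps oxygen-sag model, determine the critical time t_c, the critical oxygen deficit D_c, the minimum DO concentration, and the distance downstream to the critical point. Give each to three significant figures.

At the critical point dD/dt = 0, so k_d L₀ e^(−k_d t) = k_r D. Substituting D(t) from the Streeter–Phelps equation and solving for t gives
t_c = ln[(k_r/k_d)(1 − D₀(k_r−k_d)/(k_d L₀))] / (k_r−k_d).
Here k_r−k_d = 0.6280 d⁻¹ and 1 − D₀(k_r−k_d)/(k_d L₀) = 1 − 2.21×0.6280/(0.107×43.4) = 0.7011, so
t_c = ln(6.869 × 0.7011) / 0.6280 = 1.572 / 0.6280 = 2.503 d.
D_c = (k_d/k_r) L₀ e^(−k_d t_c) = (0.107/0.735) × 43.4 × e^(−0.107×2.503) = 0.1456 × 43.4 × 0.7650 = 4.834 mg/L.
Minimum DO = C_s − D_c = 11.3 − 4.834 = 6.466 mg/L.
x_c = v t_c = 1.02 m/s × 2.503 d × 86400 s/d = 220600 m ≈ 221 km.

t_c ≈ 2.50 d; D_c ≈ 4.83 mg/L; min DO ≈ 6.47 mg/L; x_c ≈ 221 km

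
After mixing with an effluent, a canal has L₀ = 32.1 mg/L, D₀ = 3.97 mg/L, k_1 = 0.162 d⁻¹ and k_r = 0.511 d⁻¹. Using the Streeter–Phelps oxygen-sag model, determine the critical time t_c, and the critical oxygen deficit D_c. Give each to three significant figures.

t_c = [1/(k_r−k_1)] ln[(k_r/k_1)(1 − D₀(k_r−k_1)/(k_1 L₀))]
= [1/(0.511−0.162)] ln[(0.511/0.162)(1 − 3.97×0.3490/(0.162×32.1))]
= (1/0.3490) ln[3.154 × 0.7336] = 2.865 × ln(2.314) = 2.865 × 0.8389 = 2.404 d.
L(t_c) = L₀ e^(−k_1 t_c) = 32.1 × 0.6775 = 21.75 mg/L, and at the critical point k_r D_c = k_1 L, so D_c = (0.162/0.511) × 21.75 = 6.894 mg/L.

t_c ≈ 2.40 d; D_c ≈ 6.89 mg/L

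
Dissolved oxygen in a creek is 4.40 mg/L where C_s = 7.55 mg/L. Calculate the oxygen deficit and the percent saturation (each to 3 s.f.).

D ≈ 3.15 mg/L; 58.3 % saturation

D = C_s − C = 7.55 − 4.40 = 3.15 mg/L.
% saturation = 4.40/7.55 × 100 = 58.3 %.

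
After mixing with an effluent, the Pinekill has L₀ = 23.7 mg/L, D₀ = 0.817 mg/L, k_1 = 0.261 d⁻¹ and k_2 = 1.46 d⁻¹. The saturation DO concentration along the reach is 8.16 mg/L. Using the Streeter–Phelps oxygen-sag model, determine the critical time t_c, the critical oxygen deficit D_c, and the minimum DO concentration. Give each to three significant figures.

t_c = [1/(k_2−k_1)] ln[(k_2/k_1)(1 − D₀(k_2−k_1)/(k_1 L₀))]
= [1/(1.46−0.261)] ln[(1.46/0.261)(1 − 0.817×1.199/(0.261×23.7))]
= (1/1.199) ln[5.594 × 0.8416] = 0.8340 × ln(4.708) = 0.8340 × 1.549 = 1.292 d.
D_c = (k_1/k_2) L₀ e^(−k_1 t_c) = (0.261/1.46) × 23.7 × e^(−0.261×1.292) = 0.1788 × 23.7 × 0.7137 = 3.024 mg/L.
Minimum DO = C_s − D_c = 8.16 − 3.024 = 5.136 mg/L.

t_c ≈ 1.29 d; D_c ≈ 3.02 mg/L; min DO ≈ 5.14 mg/L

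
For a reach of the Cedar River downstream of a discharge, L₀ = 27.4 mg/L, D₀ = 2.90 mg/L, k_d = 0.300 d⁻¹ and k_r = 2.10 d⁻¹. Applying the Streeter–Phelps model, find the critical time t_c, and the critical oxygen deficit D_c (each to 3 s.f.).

t_c ≈ 0.521 d; D_c ≈ 3.35 mg/L

t_c = [1/(k_r−k_d)] ln[(k_r/k_d)(1 − D₀(k_r−k_d)/(k_d L₀))]
= [1/(2.10−0.300)] ln[(2.10/0.300)(1 − 2.90×1.800/(0.300×27.4))]
= (1/1.800) ln[7.000 × 0.3650] = 0.5556 × ln(2.555) = 0.5556 × 0.9380 = 0.5211 d.
L(t_c) = L₀ e^(−k_d t_c) = 27.4 × 0.8553 = 23.43 mg/L, and at the critical point k_r D_c = k_d L, so D_c = (0.300/2.10) × 23.43 = 3.348 mg/L.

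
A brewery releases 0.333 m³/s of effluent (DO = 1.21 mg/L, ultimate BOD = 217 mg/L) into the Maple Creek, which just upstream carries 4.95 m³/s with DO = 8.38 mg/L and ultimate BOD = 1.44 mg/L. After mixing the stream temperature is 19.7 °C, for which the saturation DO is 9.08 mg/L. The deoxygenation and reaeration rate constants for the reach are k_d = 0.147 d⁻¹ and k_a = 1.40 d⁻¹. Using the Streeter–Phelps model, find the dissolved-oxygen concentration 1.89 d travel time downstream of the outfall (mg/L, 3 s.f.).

Mixed DO = (4.95×8.38 + 0.333×1.21)/(4.95+0.333) = 41.88/5.283 = 7.928 mg/L.
Mixed L₀ = (4.95×1.44 + 0.333×217)/(5.283) = 79.39/5.283 = 15.03 mg/L.
Initial deficit D₀ = C_s − DO₀ = 9.08 − 7.928 = 1.152 mg/L.
D(1.89) = [0.147×15.03/(1.40−0.147)](e^(−0.147×1.89) − e^(−1.40×1.89)) + 1.152 e^(−1.40×1.89)
= 1.763 × (0.7574 − 0.07093) + 1.152 × 0.07093 = 1.292 mg/L.
DO = 9.08 − 1.292 = 7.788 mg/L.

DO ≈ 7.79 mg/L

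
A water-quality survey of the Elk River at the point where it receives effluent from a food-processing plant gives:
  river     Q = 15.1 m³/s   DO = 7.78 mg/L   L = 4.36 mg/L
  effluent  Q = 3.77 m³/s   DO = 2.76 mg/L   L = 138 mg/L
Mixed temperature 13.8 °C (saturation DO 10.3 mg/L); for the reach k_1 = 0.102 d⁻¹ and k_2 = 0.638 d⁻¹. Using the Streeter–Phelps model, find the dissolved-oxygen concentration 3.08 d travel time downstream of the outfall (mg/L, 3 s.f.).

Mixed DO = (15.1×7.78 + 3.77×2.76)/(15.1+3.77) = 127.9/18.87 = 6.777 mg/L.
Mixed L₀ = (15.1×4.36 + 3.77×138)/(18.87) = 586.1/18.87 = 31.06 mg/L.
Initial deficit D₀ = C_s − DO₀ = 10.3 − 6.777 = 3.523 mg/L.
D(3.08) = [0.102×31.06/(0.638−0.102)](e^(−0.102×3.08) − e^(−0.638×3.08)) + 3.523 e^(−0.638×3.08)
= 5.911 × (0.7304 − 0.1402) + 3.523 × 0.1402 = 3.982 mg/L.
DO = 10.3 − 3.982 = 6.318 mg/L.

DO ≈ 6.32 mg/L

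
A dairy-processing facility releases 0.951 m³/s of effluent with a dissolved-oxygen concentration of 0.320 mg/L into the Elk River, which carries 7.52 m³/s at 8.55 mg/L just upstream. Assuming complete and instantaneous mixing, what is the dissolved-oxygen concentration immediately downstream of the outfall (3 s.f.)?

Flow-weighted mixing: C = (Q_r C_r + Q_w C_w)/(Q_r + Q_w)
= (7.52×8.55 + 0.951×0.320)/(7.52 + 0.951) = 64.60/8.471 = 7.626 mg/L.

7.63 mg/L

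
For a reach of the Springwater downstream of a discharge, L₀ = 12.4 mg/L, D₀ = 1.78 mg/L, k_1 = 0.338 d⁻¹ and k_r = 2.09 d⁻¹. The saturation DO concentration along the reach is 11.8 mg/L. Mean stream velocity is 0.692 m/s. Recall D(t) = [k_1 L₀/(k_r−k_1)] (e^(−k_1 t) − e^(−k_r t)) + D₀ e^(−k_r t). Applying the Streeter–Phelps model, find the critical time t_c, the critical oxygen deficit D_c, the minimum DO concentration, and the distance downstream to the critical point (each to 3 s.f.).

t_c ≈ 0.262 d; D_c ≈ 1.84 mg/L; min DO ≈ 9.96 mg/L; x_c ≈ 15.7 km

t_c = [1/(k_r−k_1)] ln[(k_r/k_1)(1 − D₀(k_r−k_1)/(k_1 L₀))]
= [1/(2.09−0.338)] ln[(2.09/0.338)(1 − 1.78×1.752/(0.338×12.4))]
= (1/1.752) ln[6.183 × 0.2559] = 0.5708 × ln(1.583) = 0.5708 × 0.4590 = 0.2620 d.
D_c = (k_1/k_r) L₀ e^(−k_1 t_c) = (0.338/2.09) × 12.4 × e^(−0.338×0.2620) = 0.1617 × 12.4 × 0.9153 = 1.835 mg/L.
Minimum DO = C_s − D_c = 11.8 − 1.835 = 9.965 mg/L.
x_c = v t_c = 0.692 m/s × 0.2620 d × 86400 s/d = 15660 m ≈ 15.7 km.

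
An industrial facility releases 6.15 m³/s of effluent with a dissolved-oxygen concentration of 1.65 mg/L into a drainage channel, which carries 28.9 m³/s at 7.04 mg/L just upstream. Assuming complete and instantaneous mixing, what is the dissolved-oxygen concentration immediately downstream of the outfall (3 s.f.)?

Flow-weighted mixing: C = (Q_r C_r + Q_w C_w)/(Q_r + Q_w)
= (28.9×7.04 + 6.15×1.65)/(28.9 + 6.15) = 213.6/35.05 = 6.094 mg/L.

6.09 mg/L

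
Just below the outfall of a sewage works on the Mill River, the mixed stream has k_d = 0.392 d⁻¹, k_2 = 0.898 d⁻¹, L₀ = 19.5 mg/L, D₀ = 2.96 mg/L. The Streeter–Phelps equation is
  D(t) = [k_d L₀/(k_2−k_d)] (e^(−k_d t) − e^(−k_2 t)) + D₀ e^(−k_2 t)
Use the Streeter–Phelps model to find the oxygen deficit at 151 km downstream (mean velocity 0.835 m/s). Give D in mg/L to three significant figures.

Travel time t = x/v = 151 km / (0.835 m/s) = 151000 m / 0.835 m/s = 180800 s = 2.093 d.
k_d L₀/(k_2−k_d) = 0.392×19.5/(0.898−0.392) = 7.644/0.5060 = 15.11 mg/L.
e^(−k_d t) = e^(−0.392×2.093) = 0.4402; e^(−k_2 t) = e^(−0.898×2.093) = 0.1527.
D = 15.11 × (0.4402 − 0.1527) + 2.96 × 0.1527 = 4.344 + 0.4519 = 4.796 mg/L.

D ≈ 4.80 mg/L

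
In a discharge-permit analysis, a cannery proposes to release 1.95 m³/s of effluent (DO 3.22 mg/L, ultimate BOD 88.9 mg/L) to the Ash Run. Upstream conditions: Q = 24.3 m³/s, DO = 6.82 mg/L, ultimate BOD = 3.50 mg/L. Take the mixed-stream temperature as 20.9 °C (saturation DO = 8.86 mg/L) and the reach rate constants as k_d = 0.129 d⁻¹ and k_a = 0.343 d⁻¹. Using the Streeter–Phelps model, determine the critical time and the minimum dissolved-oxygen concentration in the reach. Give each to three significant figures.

Mixed DO = (24.3×6.82 + 1.95×3.22)/(24.3+1.95) = 172.0/26.25 = 6.553 mg/L.
Mixed L₀ = (24.3×3.50 + 1.95×88.9)/(26.25) = 258.4/26.25 = 9.844 mg/L.
Initial deficit D₀ = C_s − DO₀ = 8.86 − 6.553 = 2.307 mg/L.
t_c = (1/0.2140) ln[(0.343/0.129)(1 − 2.307×0.2140/(0.129×9.844))] = 4.673 × ln(1.625) = 2.269 d.
D_c = (0.129/0.343) × 9.844 × e^(−0.129×2.269) = 0.3761 × 9.844 × 0.7463 = 2.763 mg/L.
Minimum DO = 8.86 − 2.763 = 6.097 mg/L.

t_c ≈ 2.27 d; minimum DO ≈ 6.10 mg/L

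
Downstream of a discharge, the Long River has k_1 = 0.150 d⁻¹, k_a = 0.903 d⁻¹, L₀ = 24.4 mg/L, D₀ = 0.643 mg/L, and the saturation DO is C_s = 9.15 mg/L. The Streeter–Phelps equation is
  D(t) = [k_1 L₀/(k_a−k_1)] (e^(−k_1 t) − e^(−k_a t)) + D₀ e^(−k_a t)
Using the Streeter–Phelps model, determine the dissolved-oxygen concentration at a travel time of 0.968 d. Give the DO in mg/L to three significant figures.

DO ≈ 6.71 mg/L

k_1 L₀/(k_a−k_1) = 0.150×24.4/(0.903−0.150) = 3.660/0.7530 = 4.861 mg/L.
e^(−k_1 t) = e^(−0.150×0.9680) = 0.8648; e^(−k_a t) = e^(−0.903×0.9680) = 0.4172.
D = 4.861 × (0.8648 − 0.4172) + 0.643 × 0.4172 = 2.176 + 0.2683 = 2.444 mg/L.
DO = C_s − D = 9.15 − 2.444 = 6.706 mg/L.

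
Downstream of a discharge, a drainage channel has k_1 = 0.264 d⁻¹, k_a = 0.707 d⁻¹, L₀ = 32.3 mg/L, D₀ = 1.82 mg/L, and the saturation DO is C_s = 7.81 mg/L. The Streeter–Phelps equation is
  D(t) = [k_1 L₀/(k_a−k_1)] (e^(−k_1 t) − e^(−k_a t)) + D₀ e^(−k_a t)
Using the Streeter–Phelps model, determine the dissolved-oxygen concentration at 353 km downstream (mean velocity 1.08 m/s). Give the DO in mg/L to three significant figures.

DO ≈ 1.92 mg/L

Travel time t = x/v = 353 km / (1.08 m/s) = 353000 m / 1.08 m/s = 326900 s = 3.783 d.
k_1 L₀/(k_a−k_1) = 0.264×32.3/(0.707−0.264) = 8.527/0.4430 = 19.25 mg/L.
e^(−k_1 t) = e^(−0.264×3.783) = 0.3684; e^(−k_a t) = e^(−0.707×3.783) = 0.06894.
D = 19.25 × (0.3684 − 0.06894) + 1.82 × 0.06894 = 5.763 + 0.1255 = 5.889 mg/L.
DO = C_s − D = 7.81 − 5.889 = 1.921 mg/L.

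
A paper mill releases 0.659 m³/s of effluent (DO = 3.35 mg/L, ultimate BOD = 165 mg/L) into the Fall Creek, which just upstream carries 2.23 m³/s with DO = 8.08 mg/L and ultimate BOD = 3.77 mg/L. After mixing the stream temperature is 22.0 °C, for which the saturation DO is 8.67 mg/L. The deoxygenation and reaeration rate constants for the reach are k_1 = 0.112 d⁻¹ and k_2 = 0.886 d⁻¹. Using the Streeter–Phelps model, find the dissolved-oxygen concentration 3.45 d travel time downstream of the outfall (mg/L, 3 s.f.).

DO ≈ 4.88 mg/L

Mixed DO = (2.23×8.08 + 0.659×3.35)/(2.23+0.659) = 20.23/2.889 = 7.001 mg/L.
Mixed L₀ = (2.23×3.77 + 0.659×165)/(2.889) = 117.1/2.889 = 40.55 mg/L.
Initial deficit D₀ = C_s − DO₀ = 8.67 − 7.001 = 1.669 mg/L.
D(3.45) = [0.112×40.55/(0.886−0.112)](e^(−0.112×3.45) − e^(−0.886×3.45)) + 1.669 e^(−0.886×3.45)
= 5.867 × (0.6795 − 0.04704) + 1.669 × 0.04704 = 3.789 mg/L.
DO = 8.67 − 3.789 = 4.881 mg/L.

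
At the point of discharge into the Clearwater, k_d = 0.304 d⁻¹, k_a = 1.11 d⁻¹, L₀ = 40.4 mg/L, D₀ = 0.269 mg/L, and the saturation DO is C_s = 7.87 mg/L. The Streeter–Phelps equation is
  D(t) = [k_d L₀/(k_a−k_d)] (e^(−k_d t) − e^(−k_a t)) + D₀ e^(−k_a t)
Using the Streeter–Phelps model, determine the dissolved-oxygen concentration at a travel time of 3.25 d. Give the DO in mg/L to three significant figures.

DO ≈ 2.60 mg/L

k_d L₀/(k_a−k_d) = 0.304×40.4/(1.11−0.304) = 12.28/0.8060 = 15.24 mg/L.
e^(−k_d t) = e^(−0.304×3.250) = 0.3723; e^(−k_a t) = e^(−1.11×3.250) = 0.02712.
D = 15.24 × (0.3723 − 0.02712) + 0.269 × 0.02712 = 5.260 + 0.007295 = 5.267 mg/L.
DO = C_s − D = 7.87 − 5.267 = 2.603 mg/L.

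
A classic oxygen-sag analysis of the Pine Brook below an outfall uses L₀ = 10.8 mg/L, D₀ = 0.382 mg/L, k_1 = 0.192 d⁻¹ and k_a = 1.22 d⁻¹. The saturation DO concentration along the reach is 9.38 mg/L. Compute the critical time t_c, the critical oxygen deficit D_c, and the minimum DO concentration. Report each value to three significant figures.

t_c ≈ 1.59 d; D_c ≈ 1.25 mg/L; min DO ≈ 8.13 mg/L

t_c = [1/(k_a−k_1)] ln[(k_a/k_1)(1 − D₀(k_a−k_1)/(k_1 L₀))]
= [1/(1.22−0.192)] ln[(1.22/0.192)(1 − 0.382×1.028/(0.192×10.8))]
= (1/1.028) ln[6.354 × 0.8106] = 0.9728 × ln(5.151) = 0.9728 × 1.639 = 1.595 d.
D_c = (k_1/k_a) L₀ e^(−k_1 t_c) = (0.192/1.22) × 10.8 × e^(−0.192×1.595) = 0.1574 × 10.8 × 0.7363 = 1.251 mg/L.
Minimum DO = C_s − D_c = 9.38 − 1.251 = 8.129 mg/L.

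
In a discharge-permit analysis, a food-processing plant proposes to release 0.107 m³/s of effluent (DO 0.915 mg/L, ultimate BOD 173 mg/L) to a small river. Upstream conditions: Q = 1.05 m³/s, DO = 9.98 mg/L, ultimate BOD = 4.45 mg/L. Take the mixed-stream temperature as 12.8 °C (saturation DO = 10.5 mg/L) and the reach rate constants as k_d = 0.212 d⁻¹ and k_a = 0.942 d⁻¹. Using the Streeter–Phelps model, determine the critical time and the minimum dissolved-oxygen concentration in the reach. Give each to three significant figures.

Mixed DO = (1.05×9.98 + 0.107×0.915)/(1.05+0.107) = 10.58/1.157 = 9.142 mg/L.
Mixed L₀ = (1.05×4.45 + 0.107×173)/(1.157) = 23.18/1.157 = 20.04 mg/L.
Initial deficit D₀ = C_s − DO₀ = 10.5 − 9.142 = 1.358 mg/L.
t_c = (1/0.7300) ln[(0.942/0.212)(1 − 1.358×0.7300/(0.212×20.04))] = 1.370 × ln(3.406) = 1.679 d.
D_c = (0.212/0.942) × 20.04 × e^(−0.212×1.679) = 0.2251 × 20.04 × 0.7005 = 3.159 mg/L.
Minimum DO = 10.5 − 3.159 = 7.341 mg/L.

t_c ≈ 1.68 d; minimum DO ≈ 7.34 mg/L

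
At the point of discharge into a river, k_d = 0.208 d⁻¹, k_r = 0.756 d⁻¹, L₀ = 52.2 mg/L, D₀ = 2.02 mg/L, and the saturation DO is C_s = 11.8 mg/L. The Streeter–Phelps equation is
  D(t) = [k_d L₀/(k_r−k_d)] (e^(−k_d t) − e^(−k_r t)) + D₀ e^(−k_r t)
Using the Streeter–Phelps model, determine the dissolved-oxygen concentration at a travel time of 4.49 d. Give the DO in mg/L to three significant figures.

k_d L₀/(k_r−k_d) = 0.208×52.2/(0.756−0.208) = 10.86/0.5480 = 19.81 mg/L.
e^(−k_d t) = e^(−0.208×4.490) = 0.3930; e^(−k_r t) = e^(−0.756×4.490) = 0.03356.
D = 19.81 × (0.3930 − 0.03356) + 2.02 × 0.03356 = 7.122 + 0.06779 = 7.190 mg/L.
DO = C_s − D = 11.8 − 7.190 = 4.610 mg/L.

DO ≈ 4.61 mg/L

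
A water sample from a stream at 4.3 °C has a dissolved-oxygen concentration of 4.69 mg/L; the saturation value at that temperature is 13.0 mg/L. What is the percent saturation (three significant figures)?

% saturation = C/C_s × 100 = 4.69/13.0 × 100 = 36.1 %.

36.1 % saturation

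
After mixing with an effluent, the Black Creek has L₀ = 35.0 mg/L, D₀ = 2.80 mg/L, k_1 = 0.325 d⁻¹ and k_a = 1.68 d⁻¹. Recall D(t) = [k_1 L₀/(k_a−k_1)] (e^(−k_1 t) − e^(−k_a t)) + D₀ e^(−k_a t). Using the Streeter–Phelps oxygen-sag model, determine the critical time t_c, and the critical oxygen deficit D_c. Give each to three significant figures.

t_c ≈ 0.913 d; D_c ≈ 5.03 mg/L

At the critical point dD/dt = 0, so k_1 L₀ e^(−k_1 t) = k_a D. Substituting D(t) from the Streeter–Phelps equation and solving for t gives
t_c = ln[(k_a/k_1)(1 − D₀(k_a−k_1)/(k_1 L₀))] / (k_a−k_1).
Here k_a−k_1 = 1.355 d⁻¹ and 1 − D₀(k_a−k_1)/(k_1 L₀) = 1 − 2.80×1.355/(0.325×35.0) = 0.6665, so
t_c = ln(5.169 × 0.6665) / 1.355 = 1.237 / 1.355 = 0.9129 d.
L(t_c) = L₀ e^(−k_1 t_c) = 35.0 × 0.7433 = 26.01 mg/L, and at the critical point k_a D_c = k_1 L, so D_c = (0.325/1.68) × 26.01 = 5.033 mg/L.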